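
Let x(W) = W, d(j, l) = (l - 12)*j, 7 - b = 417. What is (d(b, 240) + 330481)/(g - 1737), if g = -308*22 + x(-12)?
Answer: -237001/8525 ≈ -27.801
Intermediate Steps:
b = -410 (b = 7 - 1*417 = 7 - 417 = -410)
d(j, l) = j*(-12 + l) (d(j, l) = (-12 + l)*j = j*(-12 + l))
g = -6788 (g = -308*22 - 12 = -6776 - 12 = -6788)
(d(b, 240) + 330481)/(g - 1737) = (-410*(-12 + 240) + 330481)/(-6788 - 1737) = (-410*228 + 330481)/(-8525) = (-93480 + 330481)*(-1/8525) = 237001*(-1/8525) = -237001/8525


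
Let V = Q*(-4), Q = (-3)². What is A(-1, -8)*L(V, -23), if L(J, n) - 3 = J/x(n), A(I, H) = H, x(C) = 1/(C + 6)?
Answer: -4920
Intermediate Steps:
Q = 9
x(C) = 1/(6 + C)
V = -36 (V = 9*(-4) = -36)
L(J, n) = 3 + J*(6 + n) (L(J, n) = 3 + J/(1/(6 + n)) = 3 + J*(6 + n))
A(-1, -8)*L(V, -23) = -8*(3 - 36*(6 - 23)) = -8*(3 - 36*(-17)) = -8*(3 + 612) = -8*615 = -4920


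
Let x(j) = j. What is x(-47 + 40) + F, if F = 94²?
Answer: 8829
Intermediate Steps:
F = 8836
x(-47 + 40) + F = (-47 + 40) + 8836 = -7 + 8836 = 8829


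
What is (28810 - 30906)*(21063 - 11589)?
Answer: -19857504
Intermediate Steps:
(28810 - 30906)*(21063 - 11589) = -2096*9474 = -19857504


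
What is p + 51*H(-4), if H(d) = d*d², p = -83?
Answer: -3347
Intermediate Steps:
H(d) = d³
p + 51*H(-4) = -83 + 51*(-4)³ = -83 + 51*(-64) = -83 - 3264 = -3347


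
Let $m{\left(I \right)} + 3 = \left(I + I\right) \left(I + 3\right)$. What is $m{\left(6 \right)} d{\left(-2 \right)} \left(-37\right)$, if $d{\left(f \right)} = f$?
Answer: $7770$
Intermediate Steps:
$m{\left(I \right)} = -3 + 2 I \left(3 + I\right)$ ($m{\left(I \right)} = -3 + \left(I + I\right) \left(I + 3\right) = -3 + 2 I \left(3 + I\right)$)
$m{\left(6 \right)} d{\left(-2 \right)} \left(-37\right) = \left(-3 + 2 \cdot 6^{2} + 6 \cdot 6\right) \left(-2\right) \left(-37\right) = \left(-3 + 2 \cdot 36 + 36\right) \left(-2\right) \left(-37\right) = \left(-3 + 72 + 36\right) \left(-2\right) \left(-37\right) = 105 \left(-2\right) \left(-37\right) = \left(-210\right) \left(-37\right) = 7770$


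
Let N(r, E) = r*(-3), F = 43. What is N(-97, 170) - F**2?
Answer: -1558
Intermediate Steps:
N(r, E) = -3*r
N(-97, 170) - F**2 = -3*(-97) - 1*43**2 = 291 - 1*1849 = 291 - 1849 = -1558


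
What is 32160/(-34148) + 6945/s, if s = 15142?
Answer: -62452215/129267254 ≈ -0.48312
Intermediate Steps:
32160/(-34148) + 6945/s = 32160/(-34148) + 6945/15142 = 32160*(-1/34148) + 6945*(1/15142) = -8040/8537 + 6945/15142 = -62452215/129267254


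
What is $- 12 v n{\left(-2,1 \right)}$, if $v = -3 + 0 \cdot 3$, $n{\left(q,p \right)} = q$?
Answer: $-72$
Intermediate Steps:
$v = -3$ ($v = -3 + 0 = -3$)
$- 12 v n{\left(-2,1 \right)} = \left(-12\right) \left(-3\right) \left(-2\right) = 36 \left(-2\right) = -72$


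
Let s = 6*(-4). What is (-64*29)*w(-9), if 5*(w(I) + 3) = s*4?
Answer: 206016/5 ≈ 41203.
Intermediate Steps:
s = -24
w(I) = -111/5 (w(I) = -3 + (-24*4)/5 = -3 + (1/5)*(-96) = -3 - 96/5 = -111/5)
(-64*29)*w(-9) = -64*29*(-111/5) = -1856*(-111/5) = 206016/5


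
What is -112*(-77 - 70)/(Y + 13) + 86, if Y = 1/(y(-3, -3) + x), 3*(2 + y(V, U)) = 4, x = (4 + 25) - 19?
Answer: 492554/367 ≈ 1342.1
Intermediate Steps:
x = 10 (x = 29 - 19 = 10)
y(V, U) = -⅔ (y(V, U) = -2 + (⅓)*4 = -2 + 4/3 = -⅔)
Y = 3/28 (Y = 1/(-⅔ + 10) = 1/(28/3) = 3/28 ≈ 0.10714)
-112*(-77 - 70)/(Y + 13) + 86 = -112*(-77 - 70)/(3/28 + 13) + 86 = -(-16464)/367/28 + 86 = -(-16464)*28/367 + 86 = -112*(-4116/367) + 86 = 460992/367 + 86 = 492554/367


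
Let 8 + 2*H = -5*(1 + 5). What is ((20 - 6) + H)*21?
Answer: -105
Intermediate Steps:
H = -19 (H = -4 + (-5*(1 + 5))/2 = -4 + (-5*6)/2 = -4 + (1/2)*(-30) = -4 - 15 = -19)
((20 - 6) + H)*21 = ((20 - 6) - 19)*21 = (14 - 19)*21 = -5*21 = -105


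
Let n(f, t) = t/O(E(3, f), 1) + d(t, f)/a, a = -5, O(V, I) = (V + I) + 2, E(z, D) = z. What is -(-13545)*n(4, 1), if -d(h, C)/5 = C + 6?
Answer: 275415/2 ≈ 1.3771e+5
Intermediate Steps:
O(V, I) = 2 + I + V (O(V, I) = (I + V) + 2 = 2 + I + V)
d(h, C) = -30 - 5*C (d(h, C) = -5*(C + 6) = -5*(6 + C) = -30 - 5*C)
n(f, t) = 6 + f + t/6 (n(f, t) = t/(2 + 1 + 3) + (-30 - 5*f)/(-5) = t/6 + (-30 - 5*f)*(-⅕) = t*(⅙) + (6 + f) = t/6 + (6 + f) = 6 + f + t/6)
-(-13545)*n(4, 1) = -(-13545)*(6 + 4 + (⅙)*1) = -(-13545)*(6 + 4 + ⅙) = -(-13545)*61/6 = -903*(-305/2) = 275415/2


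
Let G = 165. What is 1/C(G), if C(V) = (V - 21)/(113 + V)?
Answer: 139/72 ≈ 1.9306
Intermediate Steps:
C(V) = (-21 + V)/(113 + V)
1/C(G) = 1/((-21 + 165)/(113 + 165)) = 1/(144/278) = 1/((1/278)*144) = 1/(72/139) = 139/72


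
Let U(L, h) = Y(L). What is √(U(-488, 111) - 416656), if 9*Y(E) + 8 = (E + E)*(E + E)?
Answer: 2*I*√699334/3 ≈ 557.51*I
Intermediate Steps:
Y(E) = -8/9 + 4*E²/9 (Y(E) = -8/9 + ((E + E)*(E + E))/9 = -8/9 + ((2*E)*(2*E))/9 = -8/9 + (4*E²)/9 = -8/9 + 4*E²/9)
U(L, h) = -8/9 + 4*L²/9
√(U(-488, 111) - 416656) = √((-8/9 + (4/9)*(-488)²) - 416656) = √((-8/9 + (4/9)*238144) - 416656) = √((-8/9 + 952576/9) - 416656) = √(952568/9 - 416656) = √(-2797336/9) = 2*I*√699334/3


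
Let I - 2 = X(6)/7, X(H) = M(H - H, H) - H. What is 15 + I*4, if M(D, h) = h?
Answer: 23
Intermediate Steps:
X(H) = 0 (X(H) = H - H = 0)
I = 2 (I = 2 + 0/7 = 2 + 0*(1/7) = 2 + 0 = 2)
15 + I*4 = 15 + 2*4 = 15 + 8 = 23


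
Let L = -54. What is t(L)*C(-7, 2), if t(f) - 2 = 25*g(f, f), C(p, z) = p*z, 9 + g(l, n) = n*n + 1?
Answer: -1017828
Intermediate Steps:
g(l, n) = -8 + n**2 (g(l, n) = -9 + (n*n + 1) = -9 + (n**2 + 1) = -9 + (1 + n**2) = -8 + n**2)
t(f) = -198 + 25*f**2 (t(f) = 2 + 25*(-8 + f**2) = 2 + (-200 + 25*f**2) = -198 + 25*f**2)
t(L)*C(-7, 2) = (-198 + 25*(-54)**2)*(-7*2) = (-198 + 25*2916)*(-14) = (-198 + 72900)*(-14) = 72702*(-14) = -1017828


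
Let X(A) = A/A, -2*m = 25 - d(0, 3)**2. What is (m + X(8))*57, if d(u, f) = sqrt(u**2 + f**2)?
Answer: -399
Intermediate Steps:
d(u, f) = sqrt(f**2 + u**2)
m = -8 (m = -(25 - (sqrt(3**2 + 0**2))**2)/2 = -(25 - (sqrt(9 + 0))**2)/2 = -(25 - (sqrt(9))**2)/2 = -(25 - 1*3**2)/2 = -(25 - 1*9)/2 = -(25 - 9)/2 = -1/2*16 = -8)
X(A) = 1
(m + X(8))*57 = (-8 + 1)*57 = -7*57 = -399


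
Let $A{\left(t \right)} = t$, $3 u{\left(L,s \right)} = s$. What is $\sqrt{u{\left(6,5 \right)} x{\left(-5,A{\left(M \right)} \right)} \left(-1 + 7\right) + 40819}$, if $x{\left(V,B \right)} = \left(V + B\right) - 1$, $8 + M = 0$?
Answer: $\sqrt{40679} \approx 201.69$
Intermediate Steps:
$M = -8$ ($M = -8 + 0 = -8$)
$u{\left(L,s \right)} = \frac{s}{3}$
$x{\left(V,B \right)} = -1 + B + V$ ($x{\left(V,B \right)} = \left(B + V\right) - 1 = -1 + B + V$)
$\sqrt{u{\left(6,5 \right)} x{\left(-5,A{\left(M \right)} \right)} \left(-1 + 7\right) + 40819} = \sqrt{\frac{1}{3} \cdot 5 \left(-1 - 8 - 5\right) \left(-1 + 7\right) + 40819} = \sqrt{\frac{5}{3} \left(-14\right) 6 + 40819} = \sqrt{\left(- \frac{70}{3}\right) 6 + 40819} = \sqrt{-140 + 40819} = \sqrt{40679}$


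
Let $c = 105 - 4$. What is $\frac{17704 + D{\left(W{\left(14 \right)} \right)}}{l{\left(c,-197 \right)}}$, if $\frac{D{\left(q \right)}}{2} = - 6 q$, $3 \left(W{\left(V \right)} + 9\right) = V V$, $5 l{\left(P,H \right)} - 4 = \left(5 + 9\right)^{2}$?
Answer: $\frac{4257}{10} \approx 425.7$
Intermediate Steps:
$c = 101$
$l{\left(P,H \right)} = 40$ ($l{\left(P,H \right)} = \frac{4}{5} + \frac{\left(5 + 9\right)^{2}}{5} = \frac{4}{5} + \frac{14^{2}}{5} = \frac{4}{5} + \frac{1}{5} \cdot 196 = \frac{4}{5} + \frac{196}{5} = 40$)
$W{\left(V \right)} = -9 + \frac{V^{2}}{3}$ ($W{\left(V \right)} = -9 + \frac{V V}{3} = -9 + \frac{V^{2}}{3}$)
$D{\left(q \right)} = - 12 q$ ($D{\left(q \right)} = 2 \left(- 6 q\right) = - 12 q$)
$\frac{17704 + D{\left(W{\left(14 \right)} \right)}}{l{\left(c,-197 \right)}} = \frac{17704 - 12 \left(-9 + \frac{14^{2}}{3}\right)}{40} = \left(17704 - 12 \left(-9 + \frac{1}{3} \cdot 196\right)\right) \frac{1}{40} = \left(17704 - 12 \left(-9 + \frac{196}{3}\right)\right) \frac{1}{40} = \left(17704 - 676\right) \frac{1}{40} = 17028 \cdot \frac{1}{40} = \frac{4257}{10}$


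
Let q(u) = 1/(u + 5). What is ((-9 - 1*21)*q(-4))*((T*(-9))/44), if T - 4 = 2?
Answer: 405/11 ≈ 36.818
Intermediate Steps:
T = 6 (T = 4 + 2 = 6)
q(u) = 1/(5 + u)
((-9 - 1*21)*q(-4))*((T*(-9))/44) = ((-9 - 1*21)/(5 - 4))*((6*(-9))/44) = ((-9 - 21)/1)*(-54*1/44) = -30*1*(-27/22) = -30*(-27/22) = 405/11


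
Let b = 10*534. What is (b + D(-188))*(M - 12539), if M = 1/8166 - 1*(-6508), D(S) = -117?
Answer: -85742761445/2722 ≈ -3.1500e+7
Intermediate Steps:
b = 5340
M = 53144329/8166 (M = 1/8166 + 6508 = 53144329/8166 ≈ 6508.0)
(b + D(-188))*(M - 12539) = (5340 - 117)*(53144329/8166 - 12539) = 5223*(-49249145/8166) = -85742761445/2722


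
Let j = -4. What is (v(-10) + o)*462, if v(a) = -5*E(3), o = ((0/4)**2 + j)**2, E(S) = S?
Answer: 462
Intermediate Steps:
o = 16 (o = ((0/4)**2 - 4)**2 = ((0*(1/4))**2 - 4)**2 = (0**2 - 4)**2 = (0 - 4)**2 = (-4)**2 = 16)
v(a) = -15 (v(a) = -5*3 = -15)
(v(-10) + o)*462 = (-15 + 16)*462 = 1*462 = 462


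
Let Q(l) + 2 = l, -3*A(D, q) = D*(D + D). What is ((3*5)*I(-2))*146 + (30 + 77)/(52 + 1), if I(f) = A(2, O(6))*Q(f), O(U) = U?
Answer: 1238187/53 ≈ 23362.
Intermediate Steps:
A(D, q) = -2*D²/3 (A(D, q) = -D*(D + D)/3 = -D*2*D/3 = -2*D²/3)
Q(l) = -2 + l
I(f) = 16/3 - 8*f/3 (I(f) = (-⅔*2²)*(-2 + f) = (-⅔*4)*(-2 + f) = -8*(-2 + f)/3 = 16/3 - 8*f/3)
((3*5)*I(-2))*146 + (30 + 77)/(52 + 1) = ((3*5)*(16/3 - 8/3*(-2)))*146 + (30 + 77)/(52 + 1) = (15*(16/3 + 16/3))*146 + 107/53 = (15*(32/3))*146 + 107*(1/53) = 160*146 + 107/53 = 23360 + 107/53 = 1238187/53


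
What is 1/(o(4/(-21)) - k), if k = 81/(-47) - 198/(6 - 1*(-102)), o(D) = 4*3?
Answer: 282/4387 ≈ 0.064281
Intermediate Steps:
o(D) = 12
k = -1003/282 (k = 81*(-1/47) - 198/(6 + 102) = -81/47 - 198/108 = -81/47 - 198*1/108 = -81/47 - 11/6 = -1003/282 ≈ -3.5567)
1/(o(4/(-21)) - k) = 1/(12 - 1*(-1003/282)) = 1/(12 + 1003/282) = 1/(4387/282) = 282/4387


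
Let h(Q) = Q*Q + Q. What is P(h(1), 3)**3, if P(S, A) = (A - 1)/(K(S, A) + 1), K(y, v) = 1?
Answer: 1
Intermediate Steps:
h(Q) = Q + Q**2 (h(Q) = Q**2 + Q = Q + Q**2)
P(S, A) = -1/2 + A/2 (P(S, A) = (A - 1)/(1 + 1) = (-1 + A)/2 = (-1 + A)*(1/2) = -1/2 + A/2)
P(h(1), 3)**3 = (-1/2 + (1/2)*3)**3 = (-1/2 + 3/2)**3 = 1**3 = 1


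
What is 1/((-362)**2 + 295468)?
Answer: 1/426512 ≈ 2.3446e-6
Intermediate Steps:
1/((-362)**2 + 295468) = 1/(131044 + 295468) = 1/426512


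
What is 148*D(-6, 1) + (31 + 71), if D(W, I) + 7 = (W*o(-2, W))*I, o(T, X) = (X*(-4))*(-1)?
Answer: 20378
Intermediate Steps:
o(T, X) = 4*X (o(T, X) = -4*X*(-1) = 4*X)
D(W, I) = -7 + 4*I*W² (D(W, I) = -7 + (W*(4*W))*I = -7 + (4*W²)*I = -7 + 4*I*W²)
148*D(-6, 1) + (31 + 71) = 148*(-7 + 4*1*(-6)²) + (31 + 71) = 148*(-7 + 4*1*36) + 102 = 148*(-7 + 144) + 102 = 148*137 + 102 = 20276 + 102 = 20378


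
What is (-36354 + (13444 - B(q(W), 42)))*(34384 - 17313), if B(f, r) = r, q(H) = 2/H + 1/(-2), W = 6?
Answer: -391813592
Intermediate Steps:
q(H) = -1/2 + 2/H (q(H) = 2/H + 1*(-1/2) = 2/H - 1/2 = -1/2 + 2/H)
(-36354 + (13444 - B(q(W), 42)))*(34384 - 17313) = (-36354 + (13444 - 1*42))*(34384 - 17313) = (-36354 + (13444 - 42))*17071 = (-36354 + 13402)*17071 = -22952*17071 = -391813592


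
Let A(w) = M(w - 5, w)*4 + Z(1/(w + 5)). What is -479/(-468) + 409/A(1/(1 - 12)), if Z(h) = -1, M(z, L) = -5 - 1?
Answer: -179437/11700 ≈ -15.337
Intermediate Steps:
M(z, L) = -6
A(w) = -25 (A(w) = -6*4 - 1 = -24 - 1 = -25)
-479/(-468) + 409/A(1/(1 - 12)) = -479/(-468) + 409/(-25) = -479*(-1/468) + 409*(-1/25) = 479/468 - 409/25 = -179437/11700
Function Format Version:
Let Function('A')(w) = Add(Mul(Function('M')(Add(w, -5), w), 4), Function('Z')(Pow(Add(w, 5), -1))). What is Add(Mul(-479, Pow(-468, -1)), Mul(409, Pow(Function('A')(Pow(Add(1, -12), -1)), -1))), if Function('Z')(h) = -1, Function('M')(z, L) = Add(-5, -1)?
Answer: Rational(-179437, 11700) ≈ -15.337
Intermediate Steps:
Function('M')(z, L) = -6
Function('A')(w) = -25 (Function('A')(w) = Add(Mul(-6, 4), -1) = Add(-24, -1) = -25)
Add(Mul(-479, Pow(-468, -1)), Mul(409, Pow(Function('A')(Pow(Add(1, -12), -1)), -1))) = Add(Mul(-479, Pow(-468, -1)), Mul(409, Pow(-25, -1))) = Add(Mul(-479, Rational(-1, 468)), Mul(409, Rational(-1, 25))) = Add(Rational(479, 468), Rational(-409, 25)) = Rational(-179437, 11700)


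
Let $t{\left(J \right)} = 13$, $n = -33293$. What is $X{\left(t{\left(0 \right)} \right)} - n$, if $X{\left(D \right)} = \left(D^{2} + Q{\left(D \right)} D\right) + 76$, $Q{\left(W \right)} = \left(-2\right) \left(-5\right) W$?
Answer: $35228$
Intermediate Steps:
$Q{\left(W \right)} = 10 W$
$X{\left(D \right)} = 76 + 11 D^{2}$ ($X{\left(D \right)} = \left(D^{2} + 10 D D\right) + 76 = \left(D^{2} + 10 D^{2}\right) + 76 = 11 D^{2} + 76 = 76 + 11 D^{2}$)
$X{\left(t{\left(0 \right)} \right)} - n = \left(76 + 11 \cdot 13^{2}\right) - -33293 = \left(76 + 11 \cdot 169\right) + 33293 = \left(76 + 1859\right) + 33293 = 1935 + 33293 = 35228$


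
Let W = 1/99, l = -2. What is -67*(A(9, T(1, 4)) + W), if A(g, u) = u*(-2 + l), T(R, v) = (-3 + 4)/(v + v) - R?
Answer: -46565/198 ≈ -235.18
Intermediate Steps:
T(R, v) = 1/(2*v) - R
A(g, u) = -4*u (A(g, u) = u*(-2 - 2) = u*(-4) = -4*u)
W = 1/99 ≈ 0.010101
-67*(A(9, T(1, 4)) + W) = -67*(-4*((1/2)/4 - 1*1) + 1/99) = -67*(-4*((1/2)*(1/4) - 1) + 1/99) = -67*(-4*(1/8 - 1) + 1/99) = -67*(-4*(-7/8) + 1/99) = -67*(7/2 + 1/99) = -67*695/198 = -46565/198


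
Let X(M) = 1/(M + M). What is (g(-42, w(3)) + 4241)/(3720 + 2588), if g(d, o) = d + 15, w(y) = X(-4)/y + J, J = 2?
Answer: 2107/3154 ≈ 0.66804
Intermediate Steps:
X(M) = 1/(2*M)
w(y) = 2 - 1/(8*y) (w(y) = ((1/2)/(-4))/y + 2 = ((1/2)*(-1/4))/y + 2 = -1/(8*y) + 2 = 2 - 1/(8*y))
g(d, o) = 15 + d
(g(-42, w(3)) + 4241)/(3720 + 2588) = ((15 - 42) + 4241)/(3720 + 2588) = (-27 + 4241)/6308 = 4214*(1/6308) = 2107/3154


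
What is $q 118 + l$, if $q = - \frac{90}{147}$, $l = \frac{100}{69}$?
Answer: $- \frac{239360}{3381} \approx -70.796$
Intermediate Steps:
$l = \frac{100}{69}$ ($l = 100 \cdot \frac{1}{69} = \frac{100}{69} \approx 1.4493$)
$q = - \frac{30}{49}$ ($q = \left(-90\right) \frac{1}{147} = - \frac{30}{49} \approx -0.61224$)
$q 118 + l = \left(- \frac{30}{49}\right) 118 + \frac{100}{69} = - \frac{3540}{49} + \frac{100}{69} = - \frac{239360}{3381}$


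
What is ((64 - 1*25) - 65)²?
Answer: 676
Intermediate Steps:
((64 - 1*25) - 65)² = ((64 - 25) - 65)² = (39 - 65)² = (-26)² = 676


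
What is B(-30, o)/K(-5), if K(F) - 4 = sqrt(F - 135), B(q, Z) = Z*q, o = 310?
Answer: -3100/13 + 1550*I*sqrt(35)/13 ≈ -238.46 + 705.38*I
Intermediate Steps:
K(F) = 4 + sqrt(-135 + F) (K(F) = 4 + sqrt(F - 135) = 4 + sqrt(-135 + F))
B(-30, o)/K(-5) = (310*(-30))/(4 + sqrt(-135 - 5)) = -9300/(4 + sqrt(-140)) = -9300/(4 + 2*I*sqrt(35))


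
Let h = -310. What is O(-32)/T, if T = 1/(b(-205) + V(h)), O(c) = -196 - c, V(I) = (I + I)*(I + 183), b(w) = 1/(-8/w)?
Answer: -25835125/2 ≈ -1.2918e+7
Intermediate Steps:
b(w) = -w/8
V(I) = 2*I*(183 + I) (V(I) = (2*I)*(183 + I) = 2*I*(183 + I))
T = 8/630125 (T = 1/(-1/8*(-205) + 2*(-310)*(183 - 310)) = 1/(205/8 + 2*(-310)*(-127)) = 1/(205/8 + 78740) = 1/(630125/8) = 8/630125 ≈ 1.2696e-5)
O(-32)/T = (-196 - 1*(-32))/(8/630125) = (-196 + 32)*(630125/8) = -164*630125/8 = -25835125/2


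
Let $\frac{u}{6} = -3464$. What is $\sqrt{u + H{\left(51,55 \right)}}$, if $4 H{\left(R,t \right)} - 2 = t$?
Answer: $\frac{3 i \sqrt{9231}}{2} \approx 144.12 i$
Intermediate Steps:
$u = -20784$ ($u = 6 \left(-3464\right) = -20784$)
$H{\left(R,t \right)} = \frac{1}{2} + \frac{t}{4}$
$\sqrt{u + H{\left(51,55 \right)}} = \sqrt{-20784 + \left(\frac{1}{2} + \frac{1}{4} \cdot 55\right)} = \sqrt{-20784 + \left(\frac{1}{2} + \frac{55}{4}\right)} = \sqrt{-20784 + \frac{57}{4}} = \sqrt{- \frac{83079}{4}} = \frac{3 i \sqrt{9231}}{2}$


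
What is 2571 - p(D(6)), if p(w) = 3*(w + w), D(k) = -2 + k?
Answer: 2547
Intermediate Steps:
p(w) = 6*w (p(w) = 3*(2*w) = 6*w)
2571 - p(D(6)) = 2571 - 6*(-2 + 6) = 2571 - 6*4 = 2571 - 1*24 = 2571 - 24 = 2547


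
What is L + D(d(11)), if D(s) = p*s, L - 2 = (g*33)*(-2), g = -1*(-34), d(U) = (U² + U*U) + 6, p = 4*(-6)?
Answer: -8194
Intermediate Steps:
p = -24
d(U) = 6 + 2*U² (d(U) = (U² + U²) + 6 = 2*U² + 6 = 6 + 2*U²)
g = 34
L = -2242 (L = 2 + (34*33)*(-2) = 2 + 1122*(-2) = 2 - 2244 = -2242)
D(s) = -24*s
L + D(d(11)) = -2242 - 24*(6 + 2*11²) = -2242 - 24*(6 + 2*121) = -2242 - 24*(6 + 242) = -2242 - 24*248 = -2242 - 5952 = -8194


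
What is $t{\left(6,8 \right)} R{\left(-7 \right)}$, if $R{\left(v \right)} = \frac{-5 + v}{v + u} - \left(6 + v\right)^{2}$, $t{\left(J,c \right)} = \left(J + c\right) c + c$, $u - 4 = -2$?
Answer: $168$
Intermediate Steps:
$u = 2$ ($u = 4 - 2 = 2$)
$t{\left(J,c \right)} = c + c \left(J + c\right)$ ($t{\left(J,c \right)} = c \left(J + c\right) + c = c + c \left(J + c\right)$)
$R{\left(v \right)} = - \left(6 + v\right)^{2} + \frac{-5 + v}{2 + v}$ ($R{\left(v \right)} = \frac{-5 + v}{v + 2} - \left(6 + v\right)^{2} = \frac{-5 + v}{2 + v} - \left(6 + v\right)^{2} = - \left(6 + v\right)^{2} + \frac{-5 + v}{2 + v}$)
$t{\left(6,8 \right)} R{\left(-7 \right)} = 8 \left(1 + 6 + 8\right) \frac{-77 - \left(-7\right)^{3} - -413 - 14 \left(-7\right)^{2}}{2 - 7} = 8 \cdot 15 \frac{-77 - -343 + 413 - 686}{-5} = 120 \left(- \frac{-77 + 343 + 413 - 686}{5}\right) = 120 \left(\left(- \frac{1}{5}\right) \left(-7\right)\right) = 120 \cdot \frac{7}{5} = 168$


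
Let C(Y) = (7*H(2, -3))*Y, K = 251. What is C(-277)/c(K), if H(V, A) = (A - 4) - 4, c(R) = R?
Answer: 21329/251 ≈ 84.976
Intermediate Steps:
H(V, A) = -8 + A (H(V, A) = (-4 + A) - 4 = -8 + A)
C(Y) = -77*Y (C(Y) = (7*(-8 - 3))*Y = (7*(-11))*Y = -77*Y)
C(-277)/c(K) = -77*(-277)/251 = 21329*(1/251) = 21329/251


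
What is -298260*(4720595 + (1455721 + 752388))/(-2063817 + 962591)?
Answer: 1033277627520/550613 ≈ 1.8766e+6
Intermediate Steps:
-298260*(4720595 + (1455721 + 752388))/(-2063817 + 962591) = -298260/((-1101226/(4720595 + 2208109))) = -298260/((-1101226/6928704)) = -298260/((-1101226*1/6928704)) = -298260/(-550613/3464352) = -298260*(-3464352/550613) = 1033277627520/550613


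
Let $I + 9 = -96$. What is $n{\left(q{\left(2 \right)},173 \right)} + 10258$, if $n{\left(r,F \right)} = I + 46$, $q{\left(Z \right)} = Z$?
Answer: $10199$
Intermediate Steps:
$I = -105$ ($I = -9 - 96 = -105$)
$n{\left(r,F \right)} = -59$ ($n{\left(r,F \right)} = -105 + 46 = -59$)
$n{\left(q{\left(2 \right)},173 \right)} + 10258 = -59 + 10258 = 10199$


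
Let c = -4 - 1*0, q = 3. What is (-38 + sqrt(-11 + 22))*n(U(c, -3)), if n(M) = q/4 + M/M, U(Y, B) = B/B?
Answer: -133/2 + 7*sqrt(11)/4 ≈ -60.696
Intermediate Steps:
c = -4 (c = -4 + 0 = -4)
U(Y, B) = 1
n(M) = 7/4 (n(M) = 3/4 + M/M = 3*(1/4) + 1 = 3/4 + 1 = 7/4)
(-38 + sqrt(-11 + 22))*n(U(c, -3)) = (-38 + sqrt(-11 + 22))*(7/4) = (-38 + sqrt(11))*(7/4) = -133/2 + 7*sqrt(11)/4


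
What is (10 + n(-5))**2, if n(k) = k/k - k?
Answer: 256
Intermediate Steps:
n(k) = 1 - k
(10 + n(-5))**2 = (10 + (1 - 1*(-5)))**2 = (10 + (1 + 5))**2 = (10 + 6)**2 = 16**2 = 256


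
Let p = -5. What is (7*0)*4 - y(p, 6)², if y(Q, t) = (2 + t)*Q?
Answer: -1600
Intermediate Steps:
y(Q, t) = Q*(2 + t)
(7*0)*4 - y(p, 6)² = (7*0)*4 - (-5*(2 + 6))² = 0*4 - (-5*8)² = 0 - 1*(-40)² = 0 - 1*1600 = 0 - 1600 = -1600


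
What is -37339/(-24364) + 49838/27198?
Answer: 1114899577/331326036 ≈ 3.3650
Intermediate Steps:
-37339/(-24364) + 49838/27198 = -37339*(-1/24364) + 49838*(1/27198) = 37339/24364 + 24919/13599 = 1114899577/331326036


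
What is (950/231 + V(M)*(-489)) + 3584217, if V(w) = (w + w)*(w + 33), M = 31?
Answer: 379733765/231 ≈ 1.6439e+6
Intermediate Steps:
V(w) = 2*w*(33 + w) (V(w) = (2*w)*(33 + w) = 2*w*(33 + w))
(950/231 + V(M)*(-489)) + 3584217 = (950/231 + (2*31*(33 + 31))*(-489)) + 3584217 = (950*(1/231) + (2*31*64)*(-489)) + 3584217 = (950/231 + 3968*(-489)) + 3584217 = (950/231 - 1940352) + 3584217 = -448220362/231 + 3584217 = 379733765/231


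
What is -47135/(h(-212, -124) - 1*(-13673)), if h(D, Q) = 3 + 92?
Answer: -47135/13768 ≈ -3.4235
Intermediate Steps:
h(D, Q) = 95
-47135/(h(-212, -124) - 1*(-13673)) = -47135/(95 - 1*(-13673)) = -47135/(95 + 13673) = -47135/13768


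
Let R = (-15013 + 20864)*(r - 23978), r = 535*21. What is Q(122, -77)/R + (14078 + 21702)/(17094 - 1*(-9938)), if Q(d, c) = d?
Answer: 666932051409/503871702094 ≈ 1.3236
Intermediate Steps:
r = 11235
R = -74559293 (R = (-15013 + 20864)*(11235 - 23978) = 5851*(-12743) = -74559293)
Q(122, -77)/R + (14078 + 21702)/(17094 - 1*(-9938)) = 122/(-74559293) + (14078 + 21702)/(17094 - 1*(-9938)) = 122*(-1/74559293) + 35780/(17094 + 9938) = -122/74559293 + 35780/27032 = -122/74559293 + 35780*(1/27032) = -122/74559293 + 8945/6758 = 666932051409/503871702094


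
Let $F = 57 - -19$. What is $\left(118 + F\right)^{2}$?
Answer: $37636$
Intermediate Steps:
$F = 76$ ($F = 57 + 19 = 76$)
$\left(118 + F\right)^{2} = \left(118 + 76\right)^{2} = 194^{2} = 37636$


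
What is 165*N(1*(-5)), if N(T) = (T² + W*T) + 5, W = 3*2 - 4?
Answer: 3300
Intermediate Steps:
W = 2 (W = 6 - 4 = 2)
N(T) = 5 + T² + 2*T (N(T) = (T² + 2*T) + 5 = 5 + T² + 2*T)
165*N(1*(-5)) = 165*(5 + (1*(-5))² + 2*(1*(-5))) = 165*(5 + (-5)² + 2*(-5)) = 165*(5 + 25 - 10) = 165*20 = 3300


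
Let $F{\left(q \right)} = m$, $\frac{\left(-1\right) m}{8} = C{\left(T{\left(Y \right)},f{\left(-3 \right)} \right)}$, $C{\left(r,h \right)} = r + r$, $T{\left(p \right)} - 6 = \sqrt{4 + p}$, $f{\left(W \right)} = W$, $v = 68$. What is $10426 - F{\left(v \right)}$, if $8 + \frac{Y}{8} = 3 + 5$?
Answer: $10554$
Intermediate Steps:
$Y = 0$ ($Y = -64 + 8 \left(3 + 5\right) = -64 + 8 \cdot 8 = -64 + 64 = 0$)
$T{\left(p \right)} = 6 + \sqrt{4 + p}$
$C{\left(r,h \right)} = 2 r$
$m = -128$ ($m = - 8 \cdot 2 \left(6 + \sqrt{4 + 0}\right) = - 8 \cdot 2 \left(6 + \sqrt{4}\right) = - 8 \cdot 2 \left(6 + 2\right) = - 8 \cdot 2 \cdot 8 = \left(-8\right) 16 = -128$)
$F{\left(q \right)} = -128$
$10426 - F{\left(v \right)} = 10426 - -128 = 10426 + 128 = 10554$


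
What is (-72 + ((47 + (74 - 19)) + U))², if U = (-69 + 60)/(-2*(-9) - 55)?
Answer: 1252161/1369 ≈ 914.65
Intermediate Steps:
U = 9/37 (U = -9/(18 - 55) = -9/(-37) = -9*(-1/37) = 9/37 ≈ 0.24324)
(-72 + ((47 + (74 - 19)) + U))² = (-72 + ((47 + (74 - 19)) + 9/37))² = (-72 + ((47 + 55) + 9/37))² = (-72 + (102 + 9/37))² = (-72 + 3783/37)² = (1119/37)² = 1252161/1369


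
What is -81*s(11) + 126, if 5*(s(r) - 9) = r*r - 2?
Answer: -12654/5 ≈ -2530.8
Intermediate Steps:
s(r) = 43/5 + r**2/5 (s(r) = 9 + (r*r - 2)/5 = 9 + (r**2 - 2)/5 = 9 + (-2 + r**2)/5 = 9 + (-2/5 + r**2/5) = 43/5 + r**2/5)
-81*s(11) + 126 = -81*(43/5 + (1/5)*11**2) + 126 = -81*(43/5 + (1/5)*121) + 126 = -81*(43/5 + 121/5) + 126 = -81*164/5 + 126 = -13284/5 + 126 = -12654/5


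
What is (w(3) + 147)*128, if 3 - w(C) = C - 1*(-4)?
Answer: 18304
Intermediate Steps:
w(C) = -1 - C (w(C) = 3 - (C - 1*(-4)) = 3 - (C + 4) = 3 - (4 + C) = 3 + (-4 - C) = -1 - C)
(w(3) + 147)*128 = ((-1 - 1*3) + 147)*128 = ((-1 - 3) + 147)*128 = (-4 + 147)*128 = 143*128 = 18304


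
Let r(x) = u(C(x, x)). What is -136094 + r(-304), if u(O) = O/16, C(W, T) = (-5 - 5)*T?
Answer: -135904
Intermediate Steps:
C(W, T) = -10*T
u(O) = O/16 (u(O) = O*(1/16) = O/16)
r(x) = -5*x/8 (r(x) = (-10*x)/16 = -5*x/8)
-136094 + r(-304) = -136094 - 5/8*(-304) = -136094 + 190 = -135904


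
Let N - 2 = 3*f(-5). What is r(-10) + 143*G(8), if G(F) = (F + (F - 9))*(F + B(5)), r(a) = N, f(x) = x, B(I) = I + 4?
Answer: 17004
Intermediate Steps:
B(I) = 4 + I
N = -13 (N = 2 + 3*(-5) = 2 - 15 = -13)
r(a) = -13
G(F) = (-9 + 2*F)*(9 + F) (G(F) = (F + (F - 9))*(F + (4 + 5)) = (F + (-9 + F))*(F + 9) = (-9 + 2*F)*(9 + F))
r(-10) + 143*G(8) = -13 + 143*(-81 + 2*8² + 9*8) = -13 + 143*(-81 + 2*64 + 72) = -13 + 143*(-81 + 128 + 72) = -13 + 143*119 = -13 + 17017 = 17004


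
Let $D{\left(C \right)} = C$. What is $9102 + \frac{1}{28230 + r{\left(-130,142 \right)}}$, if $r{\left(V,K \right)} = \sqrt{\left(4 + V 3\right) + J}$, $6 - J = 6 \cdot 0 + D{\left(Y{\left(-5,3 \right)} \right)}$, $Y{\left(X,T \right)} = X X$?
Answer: $\frac{483579131356}{53128887} - \frac{i \sqrt{5}}{88548145} \approx 9102.0 - 2.5253 \cdot 10^{-8} i$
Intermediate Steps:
$Y{\left(X,T \right)} = X^{2}$
$J = -19$ ($J = 6 - \left(6 \cdot 0 + \left(-5\right)^{2}\right) = 6 - \left(0 + 25\right) = 6 - 25 = -19$)
$r{\left(V,K \right)} = \sqrt{-15 + 3 V}$ ($r{\left(V,K \right)} = \sqrt{\left(4 + V 3\right) - 19} = \sqrt{\left(4 + 3 V\right) - 19} = \sqrt{-15 + 3 V}$)
$9102 + \frac{1}{28230 + r{\left(-130,142 \right)}} = 9102 + \frac{1}{28230 + \sqrt{-15 + 3 \left(-130\right)}} = 9102 + \frac{1}{28230 + \sqrt{-15 - 390}} = 9102 + \frac{1}{28230 + \sqrt{-405}} = 9102 + \frac{1}{28230 + 9 i \sqrt{5}}$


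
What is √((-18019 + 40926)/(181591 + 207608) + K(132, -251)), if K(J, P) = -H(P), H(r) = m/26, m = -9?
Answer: √41472149503902/10119174 ≈ 0.63640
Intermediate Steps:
H(r) = -9/26
K(J, P) = 9/26 (K(J, P) = -1*(-9/26) = 9/26)
√((-18019 + 40926)/(181591 + 207608) + K(132, -251)) = √((-18019 + 40926)/(181591 + 207608) + 9/26) = √(22907/389199 + 9/26) = √(4098373/10119174) = √41472149503902/10119174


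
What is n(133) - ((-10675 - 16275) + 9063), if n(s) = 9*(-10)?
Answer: 17797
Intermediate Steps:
n(s) = -90
n(133) - ((-10675 - 16275) + 9063) = -90 - ((-10675 - 16275) + 9063) = -90 - (-26950 + 9063) = -90 - 1*(-17887) = -90 + 17887 = 17797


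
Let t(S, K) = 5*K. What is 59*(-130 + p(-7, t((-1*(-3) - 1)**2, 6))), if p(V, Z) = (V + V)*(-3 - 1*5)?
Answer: -1062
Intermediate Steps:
p(V, Z) = -16*V (p(V, Z) = (2*V)*(-3 - 5) = (2*V)*(-8) = -16*V)
59*(-130 + p(-7, t((-1*(-3) - 1)**2, 6))) = 59*(-130 - 16*(-7)) = 59*(-130 + 112) = 59*(-18) = -1062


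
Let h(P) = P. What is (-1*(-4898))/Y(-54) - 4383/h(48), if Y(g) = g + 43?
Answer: -94439/176 ≈ -536.58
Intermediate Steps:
Y(g) = 43 + g
(-1*(-4898))/Y(-54) - 4383/h(48) = (-1*(-4898))/(43 - 54) - 4383/48 = 4898/(-11) - 4383*1/48 = 4898*(-1/11) - 1461/16 = -4898/11 - 1461/16 = -94439/176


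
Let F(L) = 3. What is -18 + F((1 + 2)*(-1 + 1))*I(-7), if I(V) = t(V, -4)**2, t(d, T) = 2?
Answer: -6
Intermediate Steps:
I(V) = 4 (I(V) = 2**2 = 4)
-18 + F((1 + 2)*(-1 + 1))*I(-7) = -18 + 3*4 = -18 + 12 = -6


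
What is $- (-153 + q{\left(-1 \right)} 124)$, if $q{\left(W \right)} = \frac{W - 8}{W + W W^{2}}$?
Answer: $-405$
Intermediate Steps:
$q{\left(W \right)} = \frac{-8 + W}{W + W^{3}}$
$- (-153 + q{\left(-1 \right)} 124) = - (-153 + \frac{-8 - 1}{-1 + \left(-1\right)^{3}} \cdot 124) = - (-153 + \frac{1}{-1 - 1} \left(-9\right) 124) = - (-153 + \frac{1}{-2} \left(-9\right) 124) = - (-153 + \left(- \frac{1}{2}\right) \left(-9\right) 124) = - (-153 + \frac{9}{2} \cdot 124) = - (-153 + 558) = \left(-1\right) 405 = -405$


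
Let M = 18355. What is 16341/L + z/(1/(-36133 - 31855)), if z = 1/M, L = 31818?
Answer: -621101043/194673130 ≈ -3.1905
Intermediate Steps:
z = 1/18355 ≈ 5.4481e-5
16341/L + z/(1/(-36133 - 31855)) = 16341/31818 + 1/(18355*(1/(-36133 - 31855))) = 16341*(1/31818) + 1/(18355*(1/(-67988))) = 5447/10606 + 1/(18355*(-1/67988)) = 5447/10606 + (1/18355)*(-67988) = 5447/10606 - 67988/18355 = -621101043/194673130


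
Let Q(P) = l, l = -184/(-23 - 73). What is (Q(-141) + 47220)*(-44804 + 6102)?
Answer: -10965495713/6 ≈ -1.8276e+9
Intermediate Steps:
l = 23/12 (l = -184/(-96) = -184*(-1/96) = 23/12 ≈ 1.9167)
Q(P) = 23/12
(Q(-141) + 47220)*(-44804 + 6102) = (23/12 + 47220)*(-44804 + 6102) = (566663/12)*(-38702) = -10965495713/6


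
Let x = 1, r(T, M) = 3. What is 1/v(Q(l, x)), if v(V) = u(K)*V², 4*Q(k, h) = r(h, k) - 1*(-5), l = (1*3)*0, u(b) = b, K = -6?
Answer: -1/24 ≈ -0.041667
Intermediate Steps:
l = 0 (l = 3*0 = 0)
Q(k, h) = 2 (Q(k, h) = (3 - 1*(-5))/4 = (3 + 5)/4 = (¼)*8 = 2)
v(V) = -6*V²
1/v(Q(l, x)) = 1/(-6*2²) = 1/(-6*4) = 1/(-24) = -1/24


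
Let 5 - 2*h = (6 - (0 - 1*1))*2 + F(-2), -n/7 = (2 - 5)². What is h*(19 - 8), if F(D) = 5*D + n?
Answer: 352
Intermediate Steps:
n = -63 (n = -7*(2 - 5)² = -7*(-3)² = -7*9 = -63)
F(D) = -63 + 5*D (F(D) = 5*D - 63 = -63 + 5*D)
h = 32 (h = 5/2 - ((6 - (0 - 1*1))*2 + (-63 + 5*(-2)))/2 = 5/2 - ((6 - (0 - 1))*2 + (-63 - 10))/2 = 5/2 - ((6 - 1*(-1))*2 - 73)/2 = 5/2 - ((6 + 1)*2 - 73)/2 = 5/2 - (7*2 - 73)/2 = 5/2 - (14 - 73)/2 = 5/2 - ½*(-59) = 5/2 + 59/2 = 32)
h*(19 - 8) = 32*(19 - 8) = 32*11 = 352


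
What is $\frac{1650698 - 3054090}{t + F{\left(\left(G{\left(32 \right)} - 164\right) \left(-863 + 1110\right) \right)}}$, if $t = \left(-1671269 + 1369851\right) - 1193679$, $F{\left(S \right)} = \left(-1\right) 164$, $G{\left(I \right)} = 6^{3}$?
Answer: $\frac{1403392}{1495261} \approx 0.93856$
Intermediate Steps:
$G{\left(I \right)} = 216$
$F{\left(S \right)} = -164$
$t = -1495097$ ($t = -301418 - 1193679 = -1495097$)
$\frac{1650698 - 3054090}{t + F{\left(\left(G{\left(32 \right)} - 164\right) \left(-863 + 1110\right) \right)}} = \frac{1650698 - 3054090}{-1495097 - 164} = - \frac{1403392}{-1495261} = \left(-1403392\right) \left(- \frac{1}{1495261}\right) = \frac{1403392}{1495261}$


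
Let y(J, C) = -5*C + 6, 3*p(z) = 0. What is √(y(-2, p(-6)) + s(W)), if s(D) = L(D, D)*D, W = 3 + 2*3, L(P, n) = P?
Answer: √87 ≈ 9.3274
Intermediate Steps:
p(z) = 0 (p(z) = (⅓)*0 = 0)
y(J, C) = 6 - 5*C
W = 9 (W = 3 + 6 = 9)
s(D) = D² (s(D) = D*D = D²)
√(y(-2, p(-6)) + s(W)) = √((6 - 5*0) + 9²) = √((6 + 0) + 81) = √(6 + 81) = √87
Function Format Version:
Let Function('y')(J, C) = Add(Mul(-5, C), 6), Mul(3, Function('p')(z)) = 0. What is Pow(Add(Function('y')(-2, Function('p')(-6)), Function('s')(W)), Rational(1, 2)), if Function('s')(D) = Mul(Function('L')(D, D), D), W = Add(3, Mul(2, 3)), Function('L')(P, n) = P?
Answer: Pow(87, Rational(1, 2)) ≈ 9.3274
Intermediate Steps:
Function('p')(z) = 0 (Function('p')(z) = Mul(Rational(1, 3), 0) = 0)
Function('y')(J, C) = Add(6, Mul(-5, C))
W = 9 (W = Add(3, 6) = 9)
Function('s')(D) = Pow(D, 2) (Function('s')(D) = Mul(D, D) = Pow(D, 2))
Pow(Add(Function('y')(-2, Function('p')(-6)), Function('s')(W)), Rational(1, 2)) = Pow(Add(Add(6, Mul(-5, 0)), Pow(9, 2)), Rational(1, 2)) = Pow(Add(Add(6, 0), 81), Rational(1, 2)) = Pow(Add(6, 81), Rational(1, 2)) = Pow(87, Rational(1, 2))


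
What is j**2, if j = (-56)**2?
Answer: 9834496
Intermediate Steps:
j = 3136
j**2 = 3136**2 = 9834496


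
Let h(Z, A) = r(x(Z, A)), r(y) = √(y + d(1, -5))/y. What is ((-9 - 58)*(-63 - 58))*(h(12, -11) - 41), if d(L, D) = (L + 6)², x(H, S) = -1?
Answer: -332387 - 32428*√3 ≈ -3.8855e+5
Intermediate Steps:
d(L, D) = (6 + L)²
r(y) = √(49 + y)/y (r(y) = √(y + (6 + 1)²)/y = √(y + 7²)/y = √(y + 49)/y = √(49 + y)/y)
h(Z, A) = -4*√3 (h(Z, A) = √(49 - 1)/(-1) = -√48 = -4*√3)
((-9 - 58)*(-63 - 58))*(h(12, -11) - 41) = ((-9 - 58)*(-63 - 58))*(-4*√3 - 41) = (-67*(-121))*(-41 - 4*√3) = 8107*(-41 - 4*√3) = -332387 - 32428*√3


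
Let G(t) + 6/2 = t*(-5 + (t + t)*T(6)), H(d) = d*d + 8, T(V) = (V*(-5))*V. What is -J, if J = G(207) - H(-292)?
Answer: 15511950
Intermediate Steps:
T(V) = -5*V**2 (T(V) = (-5*V)*V = -5*V**2)
H(d) = 8 + d**2 (H(d) = d**2 + 8 = 8 + d**2)
G(t) = -3 + t*(-5 - 360*t) (G(t) = -3 + t*(-5 + (t + t)*(-5*6**2)) = -3 + t*(-5 + (2*t)*(-5*36)) = -3 + t*(-5 + (2*t)*(-180)) = -3 + t*(-5 - 360*t))
J = -15511950 (J = (-3 - 360*207**2 - 5*207) - (8 + (-292)**2) = (-3 - 360*42849 - 1035) - (8 + 85264) = (-3 - 15425640 - 1035) - 1*85272 = -15426678 - 85272 = -15511950)
-J = -1*(-15511950) = 15511950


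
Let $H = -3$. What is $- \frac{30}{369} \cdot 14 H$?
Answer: $\frac{140}{41} \approx 3.4146$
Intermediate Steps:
$- \frac{30}{369} \cdot 14 H = - \frac{30}{369} \cdot 14 \left(-3\right) = \left(-30\right) \frac{1}{369} \left(-42\right) = \left(- \frac{10}{123}\right) \left(-42\right) = \frac{140}{41}$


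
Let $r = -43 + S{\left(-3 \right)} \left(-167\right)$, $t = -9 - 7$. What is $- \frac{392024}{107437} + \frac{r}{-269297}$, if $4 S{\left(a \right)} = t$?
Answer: $- \frac{105638035253}{28932461789} \approx -3.6512$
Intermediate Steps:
$t = -16$
$S{\left(a \right)} = -4$ ($S{\left(a \right)} = \frac{1}{4} \left(-16\right) = -4$)
$r = 625$ ($r = -43 - -668 = -43 + 668 = 625$)
$- \frac{392024}{107437} + \frac{r}{-269297} = - \frac{392024}{107437} + \frac{625}{-269297} = \left(-392024\right) \frac{1}{107437} + 625 \left(- \frac{1}{269297}\right) = - \frac{392024}{107437} - \frac{625}{269297} = - \frac{105638035253}{28932461789}$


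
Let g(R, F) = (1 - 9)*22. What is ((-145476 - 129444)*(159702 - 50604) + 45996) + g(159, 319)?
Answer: -29993176340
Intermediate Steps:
g(R, F) = -176 (g(R, F) = -8*22 = -176)
((-145476 - 129444)*(159702 - 50604) + 45996) + g(159, 319) = ((-145476 - 129444)*(159702 - 50604) + 45996) - 176 = (-274920*109098 + 45996) - 176 = (-29993222160 + 45996) - 176 = -29993176164 - 176 = -29993176340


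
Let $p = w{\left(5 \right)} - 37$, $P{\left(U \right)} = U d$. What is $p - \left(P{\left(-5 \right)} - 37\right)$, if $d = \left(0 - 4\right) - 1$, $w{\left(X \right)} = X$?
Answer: $-20$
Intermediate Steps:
$d = -5$ ($d = -4 - 1 = -5$)
$P{\left(U \right)} = - 5 U$ ($P{\left(U \right)} = U \left(-5\right) = - 5 U$)
$p = -32$ ($p = 5 - 37 = -32$)
$p - \left(P{\left(-5 \right)} - 37\right) = -32 - \left(\left(-5\right) \left(-5\right) - 37\right) = -32 - \left(25 - 37\right) = -32 - -12 = -32 + 12 = -20$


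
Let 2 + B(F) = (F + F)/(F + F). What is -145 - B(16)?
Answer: -144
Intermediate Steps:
B(F) = -1 (B(F) = -2 + (F + F)/(F + F) = -2 + (2*F)/((2*F)) = -2 + (2*F)*(1/(2*F)) = -2 + 1 = -1)
-145 - B(16) = -145 - 1*(-1) = -145 + 1 = -144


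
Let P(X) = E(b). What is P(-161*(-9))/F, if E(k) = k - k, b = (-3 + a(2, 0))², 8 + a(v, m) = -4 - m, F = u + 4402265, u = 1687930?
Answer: 0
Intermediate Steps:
F = 6090195 (F = 1687930 + 4402265 = 6090195)
a(v, m) = -12 - m (a(v, m) = -8 + (-4 - m) = -12 - m)
b = 225 (b = (-3 + (-12 - 1*0))² = (-3 + (-12 + 0))² = (-3 - 12)² = (-15)² = 225)
E(k) = 0
P(X) = 0
P(-161*(-9))/F = 0/6090195 = 0*(1/6090195) = 0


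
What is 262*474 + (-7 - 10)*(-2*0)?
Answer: 124188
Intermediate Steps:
262*474 + (-7 - 10)*(-2*0) = 124188 - 17*0 = 124188 + 0 = 124188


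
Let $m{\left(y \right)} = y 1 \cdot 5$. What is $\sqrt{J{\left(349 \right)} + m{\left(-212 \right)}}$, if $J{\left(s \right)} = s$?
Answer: $3 i \sqrt{79} \approx 26.665 i$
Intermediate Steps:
$m{\left(y \right)} = 5 y$ ($m{\left(y \right)} = y 5 = 5 y$)
$\sqrt{J{\left(349 \right)} + m{\left(-212 \right)}} = \sqrt{349 + 5 \left(-212\right)} = \sqrt{349 - 1060} = \sqrt{-711} = 3 i \sqrt{79}$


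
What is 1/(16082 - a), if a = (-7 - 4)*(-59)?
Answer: 1/15433 ≈ 6.4796e-5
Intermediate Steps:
a = 649 (a = -11*(-59) = 649)
1/(16082 - a) = 1/(16082 - 1*649) = 1/(16082 - 649) = 1/15433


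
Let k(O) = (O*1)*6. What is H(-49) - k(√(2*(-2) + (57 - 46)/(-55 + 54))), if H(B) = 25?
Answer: 25 - 6*I*√15 ≈ 25.0 - 23.238*I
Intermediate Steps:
k(O) = 6*O (k(O) = O*6 = 6*O)
H(-49) - k(√(2*(-2) + (57 - 46)/(-55 + 54))) = 25 - 6*√(2*(-2) + (57 - 46)/(-55 + 54)) = 25 - 6*√(-4 + 11/(-1)) = 25 - 6*√(-4 + 11*(-1)) = 25 - 6*√(-4 - 11) = 25 - 6*√(-15) = 25 - 6*I*√15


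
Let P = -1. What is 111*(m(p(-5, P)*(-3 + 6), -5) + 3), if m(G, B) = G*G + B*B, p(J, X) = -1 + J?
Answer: 39072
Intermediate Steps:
m(G, B) = B² + G² (m(G, B) = G² + B² = B² + G²)
111*(m(p(-5, P)*(-3 + 6), -5) + 3) = 111*(((-5)² + ((-1 - 5)*(-3 + 6))²) + 3) = 111*((25 + (-6*3)²) + 3) = 111*((25 + (-18)²) + 3) = 111*((25 + 324) + 3) = 111*(349 + 3) = 111*352 = 39072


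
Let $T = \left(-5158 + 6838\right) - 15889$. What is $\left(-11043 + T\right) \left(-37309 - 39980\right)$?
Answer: $1951701828$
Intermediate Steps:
$T = -14209$ ($T = 1680 - 15889 = -14209$)
$\left(-11043 + T\right) \left(-37309 - 39980\right) = \left(-11043 - 14209\right) \left(-37309 - 39980\right) = \left(-25252\right) \left(-77289\right) = 1951701828$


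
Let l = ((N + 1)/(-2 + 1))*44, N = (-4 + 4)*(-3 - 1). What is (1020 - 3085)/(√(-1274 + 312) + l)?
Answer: 6490/207 + 295*I*√962/414 ≈ 31.353 + 22.101*I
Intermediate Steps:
N = 0 (N = 0*(-4) = 0)
l = -44 (l = ((0 + 1)/(-2 + 1))*44 = (1/(-1))*44 = (1*(-1))*44 = -1*44 = -44)
(1020 - 3085)/(√(-1274 + 312) + l) = (1020 - 3085)/(√(-1274 + 312) - 44) = -2065/(√(-962) - 44) = -2065/(I*√962 - 44) = -2065/(-44 + I*√962)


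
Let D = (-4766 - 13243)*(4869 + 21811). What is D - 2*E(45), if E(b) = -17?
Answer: -480480086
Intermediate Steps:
D = -480480120 (D = -18009*26680 = -480480120)
D - 2*E(45) = -480480120 - 2*(-17) = -480480120 + 34 = -480480086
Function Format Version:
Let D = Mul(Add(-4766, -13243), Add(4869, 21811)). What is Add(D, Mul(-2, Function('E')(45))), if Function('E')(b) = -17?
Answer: -480480086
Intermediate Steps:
D = -480480120 (D = Mul(-18009, 26680) = -480480120)
Add(D, Mul(-2, Function('E')(45))) = Add(-480480120, Mul(-2, -17)) = Add(-480480120, 34) = -480480086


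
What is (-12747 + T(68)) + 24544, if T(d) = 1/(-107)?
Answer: 1262278/107 ≈ 11797.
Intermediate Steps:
T(d) = -1/107
(-12747 + T(68)) + 24544 = (-12747 - 1/107) + 24544 = -1363930/107 + 24544 = 1262278/107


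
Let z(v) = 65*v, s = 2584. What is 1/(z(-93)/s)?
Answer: -2584/6045 ≈ -0.42746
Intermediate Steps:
1/(z(-93)/s) = 1/((65*(-93))/2584) = 1/(-6045*1/2584) = 1/(-6045/2584) = -2584/6045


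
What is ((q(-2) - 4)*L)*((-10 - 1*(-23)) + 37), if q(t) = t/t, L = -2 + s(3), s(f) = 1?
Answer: 150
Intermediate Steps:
L = -1 (L = -2 + 1 = -1)
q(t) = 1
((q(-2) - 4)*L)*((-10 - 1*(-23)) + 37) = ((1 - 4)*(-1))*((-10 - 1*(-23)) + 37) = (-3*(-1))*((-10 + 23) + 37) = 3*(13 + 37) = 3*50 = 150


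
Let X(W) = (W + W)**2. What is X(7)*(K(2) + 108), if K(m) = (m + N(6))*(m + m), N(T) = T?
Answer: 27440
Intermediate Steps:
X(W) = 4*W**2 (X(W) = (2*W)**2 = 4*W**2)
K(m) = 2*m*(6 + m) (K(m) = (m + 6)*(m + m) = (6 + m)*(2*m) = 2*m*(6 + m))
X(7)*(K(2) + 108) = (4*7**2)*(2*2*(6 + 2) + 108) = (4*49)*(2*2*8 + 108) = 196*(32 + 108) = 196*140 = 27440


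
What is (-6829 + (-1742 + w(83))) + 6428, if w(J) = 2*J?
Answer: -1977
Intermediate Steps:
(-6829 + (-1742 + w(83))) + 6428 = (-6829 + (-1742 + 2*83)) + 6428 = (-6829 + (-1742 + 166)) + 6428 = (-6829 - 1576) + 6428 = -8405 + 6428 = -1977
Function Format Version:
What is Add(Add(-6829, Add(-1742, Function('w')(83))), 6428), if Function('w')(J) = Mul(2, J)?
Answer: -1977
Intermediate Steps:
Add(Add(-6829, Add(-1742, Function('w')(83))), 6428) = Add(Add(-6829, Add(-1742, Mul(2, 83))), 6428) = Add(Add(-6829, Add(-1742, 166)), 6428) = Add(Add(-6829, -1576), 6428) = Add(-8405, 6428) = -1977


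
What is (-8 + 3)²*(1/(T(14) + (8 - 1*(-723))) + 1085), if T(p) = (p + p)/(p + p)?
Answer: 19855525/732 ≈ 27125.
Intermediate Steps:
T(p) = 1 (T(p) = (2*p)/((2*p)) = (2*p)*(1/(2*p)) = 1)
(-8 + 3)²*(1/(T(14) + (8 - 1*(-723))) + 1085) = (-8 + 3)²*(1/(1 + (8 - 1*(-723))) + 1085) = (-5)²*(1/(1 + (8 + 723)) + 1085) = 25*(1/(1 + 731) + 1085) = 25*(1/732 + 1085) = 25*(794221/732) = 19855525/732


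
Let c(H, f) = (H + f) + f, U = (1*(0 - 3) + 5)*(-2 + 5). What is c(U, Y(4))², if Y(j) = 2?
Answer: 100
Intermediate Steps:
U = 6 (U = (1*(-3) + 5)*3 = (-3 + 5)*3 = 2*3 = 6)
c(H, f) = H + 2*f
c(U, Y(4))² = (6 + 2*2)² = (6 + 4)² = 10² = 100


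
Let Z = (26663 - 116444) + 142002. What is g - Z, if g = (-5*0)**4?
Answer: -52221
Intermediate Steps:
Z = 52221 (Z = -89781 + 142002 = 52221)
g = 0 (g = 0**4 = 0)
g - Z = 0 - 1*52221 = 0 - 52221 = -52221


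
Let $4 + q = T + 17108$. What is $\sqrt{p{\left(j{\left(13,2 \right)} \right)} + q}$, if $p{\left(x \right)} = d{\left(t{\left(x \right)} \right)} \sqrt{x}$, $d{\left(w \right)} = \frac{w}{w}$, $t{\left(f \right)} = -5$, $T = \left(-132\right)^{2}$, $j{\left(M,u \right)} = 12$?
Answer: $\sqrt{34528 + 2 \sqrt{3}} \approx 185.83$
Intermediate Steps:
$T = 17424$
$q = 34528$ ($q = -4 + \left(17424 + 17108\right) = -4 + 34532 = 34528$)
$d{\left(w \right)} = 1$
$p{\left(x \right)} = \sqrt{x}$ ($p{\left(x \right)} = 1 \sqrt{x} = \sqrt{x}$)
$\sqrt{p{\left(j{\left(13,2 \right)} \right)} + q} = \sqrt{\sqrt{12} + 34528} = \sqrt{2 \sqrt{3} + 34528} = \sqrt{34528 + 2 \sqrt{3}}$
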